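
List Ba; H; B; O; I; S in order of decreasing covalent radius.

H is in period 1, group 1; B is in period 2, group 13; O is in period 2, group 16; S is in period 3, group 16; I is in period 5, group 17; Ba is in period 6, group 2.
Across a period the added protons contract the valence shell; down a group each new principal shell makes the atom larger.
Neither a single period nor a single group — weigh both effects.
O > H: the two effects oppose for this pair; the down-group effect wins (63 vs 32 pm).
B > O: both are in period 2; the period trend gives B the larger value.
S > B: the two effects oppose for this pair; the down-group effect wins (103 vs 85 pm).
I > S: the two effects oppose for this pair; the down-group effect wins (133 vs 103 pm).
Ba > I: both effects reinforce here, so Ba is clearly the larger of the two.
Tabulated atomic radius (pm): H 32, B 85, O 63, S 103, I 133, Ba 196.
So from largest to smallest: Ba > I > S > B > O > H.

Ba > I > S > B > O > H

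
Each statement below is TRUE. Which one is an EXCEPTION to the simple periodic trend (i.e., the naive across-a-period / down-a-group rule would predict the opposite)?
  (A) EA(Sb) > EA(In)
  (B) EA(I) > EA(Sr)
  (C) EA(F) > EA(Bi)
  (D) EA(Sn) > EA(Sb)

The general trend: electron affinity increases across a period and decreases down a group.
(A) Sb (period 5, group 15) vs In (period 5, group 13): the stated order agrees with the simple trend.
(B) I (period 5, group 17) vs Sr (period 5, group 2): the stated order agrees with the simple trend.
(C) F (period 2, group 17) vs Bi (period 6, group 15): the stated order agrees with the simple trend.
(D) Sn (period 5, group 14) vs Sb (period 5, group 15): the stated order contradicts the simple trend.
The exception is (D): adding an electron to Sb's half-filled 5p³ is unfavourable, so Sn has the more exothermic EA.

(D)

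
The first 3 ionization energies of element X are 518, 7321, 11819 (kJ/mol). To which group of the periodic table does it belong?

Group 1

Look for the largest jump between consecutive ionization energies: IE2/IE1 ≈ 14.1, far larger than any earlier ratio.
That jump marks the point where a core electron is being removed. So the atom has 1 valence electron.
A main-group element with 1 valence electron is in group 1.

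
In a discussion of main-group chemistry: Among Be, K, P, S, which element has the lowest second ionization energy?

Be

The second ionization energy removes an electron from the +1 ion. For each element: Be⁺ still has 1 valence electron; K⁺ is the bare [Ar] core; P⁺ still has 4 valence electrons; S⁺ still has 5 valence electrons.
Breaking into a closed-shell core is much more expensive than removing a leftover valence electron — K has the largest IE_2 here.
Valence configurations: Be⁺ [He]2s¹, P⁺ [Ne]3s²3p², S⁺ [Ne]3s²3p³.
Tabulated IE_2 (kJ/mol): Be 1757, K 3052, P 1907, S 2252.
So the second ionization energies run Be < P < S < K.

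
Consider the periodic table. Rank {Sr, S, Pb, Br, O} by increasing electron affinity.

O is in period 2, group 16; S is in period 3, group 16; Br is in period 4, group 17; Sr is in period 5, group 2; Pb is in period 6, group 14.
Electron affinity generally becomes more exothermic across a period toward the halogens and less exothermic down a group.
These span different periods and groups, so the two trends combine.
Pb > Sr: the two effects oppose for this pair; the across-period effect wins (35 vs 5 kJ/mol).
O > Pb: both effects reinforce here, so O is clearly the higher of the two.
S > O: this pair runs against the simple trend — see the exception note.
Br > S: period and group pull opposite ways; the across-period shift dominates (325 vs 200 kJ/mol).
Note the exception: S has a higher electron affinity than O, contrary to the simple trend — the compact 2p subshell of O repels the added electron more than S's larger 3p does.
For reference (kJ/mol): O 141, S 200, Br 325, Sr 5, Pb 35.
So from lowest to highest: Sr < Pb < O < S < Br.

Sr < Pb < O < S < Br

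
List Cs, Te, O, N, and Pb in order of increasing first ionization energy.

Cs < Pb < Te < O < N

N is in period 2, group 15; O is in period 2, group 16; Te is in period 5, group 16; Cs is in period 6, group 1; Pb is in period 6, group 14.
First ionization energy rises across a period (greater Z_eff holds electrons more tightly) and falls down a group (valence electrons are farther from the nucleus).
Here both period and group differ, so the two effects have to be weighed against each other.
Pb > Cs: both are in period 6; the period trend gives Pb the larger value.
Te > Pb: relative to Pb, both the across-period and down-group shifts push Te's first ionization energy up.
O > Te: they share group 16; the group trend gives O the larger value.
N > O: this pair runs against the simple trend — see the exception note.
Note the exception: N has a higher first ionization energy than O, contrary to the simple trend — pairing an electron in O's 2p⁴ costs repulsion energy, so O ionizes more easily than half-filled N (2p³).
Tabulated first ionization energy (kJ/mol): N 1402, O 1314, Te 869, Cs 376, Pb 716.
So from lowest to highest: Cs < Pb < Te < O < N.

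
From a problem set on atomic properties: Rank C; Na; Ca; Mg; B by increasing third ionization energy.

B, C, Ca, Na, Mg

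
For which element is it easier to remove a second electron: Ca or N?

Ca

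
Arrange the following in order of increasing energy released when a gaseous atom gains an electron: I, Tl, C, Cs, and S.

Tl, Cs, C, S, I

C is in period 2, group 14; S is in period 3, group 16; I is in period 5, group 17; Cs is in period 6, group 1; Tl is in period 6, group 13.
Electron affinity generally becomes more exothermic across a period toward the halogens and less exothermic down a group.
Here both period and group differ, so the two effects have to be weighed against each other.
Cs > Tl: this pair runs against the simple trend — see the exception note.
C > Cs: both effects reinforce here, so C is clearly the higher of the two.
S > C: the two effects oppose for this pair; the across-period effect wins (200 vs 122 kJ/mol).
I > S: period and group pull opposite ways; the across-period shift dominates (295 vs 200 kJ/mol).
Note the exception: Cs has a higher electron affinity than Tl, contrary to the simple trend — Tl's ns²np¹ configuration gives only a small electron affinity — the sparsely filled np subshell binds an added electron weakly.
For reference (kJ/mol): C 122, S 200, I 295, Cs 46, Tl 19.
So from lowest to highest: Tl < Cs < C < S < I.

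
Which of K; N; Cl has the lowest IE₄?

Cl

After 3 electrons have been removed, what remains? K³⁺ is already 2 electrons into the core; N³⁺ still has 2 valence electrons; Cl³⁺ still has 4 valence electrons.
Usually core removal costs more than valence removal, but here the competition is close: a tightly held n=2 valence electron can cost more to remove than an n=3 core electron, so the actual values have to decide it.
Valence configurations: N³⁺ [He]2s², Cl³⁺ [Ne]3s²3p².
Approximate IE_4 values (kJ/mol): K 5877, N 7475, Cl 5159.
Putting it together, IE_4: Cl < K < N.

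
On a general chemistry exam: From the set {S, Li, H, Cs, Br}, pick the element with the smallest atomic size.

H is in period 1, group 1; Li is in period 2, group 1; S is in period 3, group 16; Br is in period 4, group 17; Cs is in period 6, group 1.
Radius decreases left→right (rising Z_eff, same n) and increases top→bottom (higher n).
These span different periods and groups, so the two trends combine.
S > H: the two effects oppose for this pair; the down-group effect wins (103 vs 32 pm).
Br > S: the two effects oppose for this pair; the down-group effect wins (114 vs 103 pm).
Li > Br: period and group pull opposite ways; the across-period shift dominates (133 vs 114 pm).
Cs > Li: Cs sits below Li in group 1, so the down-group effect alone puts Cs larger.
Tabulated atomic radius (pm): H 32, Li 133, S 103, Br 114, Cs 232.
The smallest atomic size among these belongs to H.

H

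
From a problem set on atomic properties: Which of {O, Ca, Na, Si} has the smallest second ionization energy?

Ca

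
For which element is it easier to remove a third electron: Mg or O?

O

Consider each +2 ion: Mg²⁺ is the bare [Ne] core; O²⁺ still has 4 valence electrons.
Pulling an electron out of a noble-gas core costs far more than removing a remaining valence electron, so Mg sits at the high end of IE_3.
The numbers (kJ/mol): Mg 7733, O 5300.
Hence IE_3: O < Mg.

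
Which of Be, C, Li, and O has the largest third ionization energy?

Be

IE_3 is the cost of taking one more electron from the +2 cation: Be²⁺ is the bare [He] core; C²⁺ still has 2 valence electrons; Li²⁺ is already 1 electron into the core; O²⁺ still has 4 valence electrons.
Core electrons are held far more tightly than valence electrons, so Li and Be top the IE_3 order.
Valence configurations: C²⁺ [He]2s², O²⁺ [He]2s²2p².
The numbers (kJ/mol): Be 14849, C 4620, Li 11815, O 5300.
Overall IE_3 order: C < O < Li < Be.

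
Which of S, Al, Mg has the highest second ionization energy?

S

Consider each +1 ion: S⁺ still has 5 valence electrons; Al⁺ still has 2 valence electrons; Mg⁺ still has 1 valence electron.
All are still removing valence electrons, so compare the +1 ions as you would atoms: IE_2 generally rises across a period (higher Z_eff) and falls down a group (larger shell), subject to the usual subshell exceptions.
Valence configurations: S⁺ [Ne]3s²3p³, Al⁺ [Ne]3s², Mg⁺ [Ne]3s¹.
The numbers (kJ/mol): S 2252, Al 1817, Mg 1451.
Hence IE_2: Mg < Al < S.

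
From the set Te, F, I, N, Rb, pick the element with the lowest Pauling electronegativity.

Rb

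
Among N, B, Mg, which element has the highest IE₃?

Mg

The third ionization energy removes an electron from the +2 ion. For each element: N²⁺ still has 3 valence electrons; B²⁺ still has 1 valence electron; Mg²⁺ is the bare [Ne] core.
Core electrons are held far more tightly than valence electrons, so Mg tops the IE_3 order.
Valence configurations: N²⁺ [He]2s²2p¹, B²⁺ [He]2s¹.
Approximate IE_3 values (kJ/mol): N 4578, B 3660, Mg 7733.
Overall IE_3 order: B < N < Mg.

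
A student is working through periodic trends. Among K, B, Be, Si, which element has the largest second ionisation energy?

K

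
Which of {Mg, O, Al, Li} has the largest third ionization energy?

Li

The third ionization energy removes an electron from the +2 ion. For each element: Mg²⁺ is the bare [Ne] core; O²⁺ still has 4 valence electrons; Al²⁺ still has 1 valence electron; Li²⁺ is already 1 electron into the core.
Pulling an electron out of a noble-gas core costs far more than removing a remaining valence electron, so Mg and Li sit at the high end of IE_3.
Valence configurations: O²⁺ [He]2s²2p², Al²⁺ [Ne]3s¹.
Approximate IE_3 values (kJ/mol): Mg 7733, O 5300, Al 2745, Li 11815.
So the third ionization energies run Al < O < Mg < Li.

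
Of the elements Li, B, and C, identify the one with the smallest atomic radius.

Li is in period 2, group 1; B is in period 2, group 13; C is in period 2, group 14.
Atomic radius shrinks across a period as nuclear charge pulls the same shell inward, and grows down a group as new shells are added.
All lie in period 2, so atomic radius increases right to left.
The smallest atomic radius among these belongs to C.

C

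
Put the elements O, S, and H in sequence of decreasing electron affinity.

S > O > H

H is in period 1, group 1; O is in period 2, group 16; S is in period 3, group 16.
Adding an electron releases more energy for atoms nearer the top right (short of the noble gases).
Here both period and group differ, so the two effects have to be weighed against each other.
O > H: period and group pull opposite ways; the across-period shift dominates (141 vs 73 kJ/mol).
S > O: this pair runs against the simple trend — see the exception note.
Note the exception: S has a higher electron affinity than O, contrary to the simple trend — the compact 2p subshell of O repels the added electron more than S's larger 3p does.
Approximate values (kJ/mol): H 73, O 141, S 200.
So from highest to lowest: S > O > H.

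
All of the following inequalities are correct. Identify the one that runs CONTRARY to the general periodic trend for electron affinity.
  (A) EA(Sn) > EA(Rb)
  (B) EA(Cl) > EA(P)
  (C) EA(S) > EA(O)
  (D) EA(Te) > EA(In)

(C)

The general trend: electron affinity increases across a period and decreases down a group.
(A) Sn (period 5, group 14) vs Rb (period 5, group 1): the stated order agrees with the simple trend.
(B) Cl (period 3, group 17) vs P (period 3, group 15): the stated order agrees with the simple trend.
(C) S (period 3, group 16) vs O (period 2, group 16): the stated order contradicts the simple trend.
(D) Te (period 5, group 16) vs In (period 5, group 13): the stated order agrees with the simple trend.
The exception is (C): the compact 2p subshell of O repels the added electron more than S's larger 3p does.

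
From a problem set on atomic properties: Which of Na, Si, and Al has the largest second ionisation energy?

Na

After 1 electron has been removed, what remains? Na⁺ is the bare [Ne] core; Si⁺ still has 3 valence electrons; Al⁺ still has 2 valence electrons.
Breaking into a closed-shell core is much more expensive than removing a leftover valence electron — Na has the largest IE_2 here.
Valence configurations: Si⁺ [Ne]3s²3p¹, Al⁺ [Ne]3s².
Si⁺ loses a lone 3p electron whereas Al⁺ must break into a filled 3s² pair, so IE_2(Al) > IE_2(Si) even though Si has the higher nuclear charge.
Approximate IE_2 values (kJ/mol): Na 4562, Si 1577, Al 1817.
Putting it together, IE_2: Si < Al < Na.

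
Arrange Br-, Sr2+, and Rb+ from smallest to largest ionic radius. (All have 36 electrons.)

All of these have 36 electrons, so size is governed by nuclear charge alone: the more protons, the stronger the pull on the same electron cloud, and the smaller the ion.
Nuclear charges: Sr2+ (Z=38), Rb+ (Z=37), Br- (Z=35).
Smallest to largest: Sr2+ < Rb+ < Br-.

Sr2+ < Rb+ < Br-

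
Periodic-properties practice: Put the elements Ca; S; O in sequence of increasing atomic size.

Across a period the added protons contract the valence shell; down a group each new principal shell makes the atom larger.
These span different periods and groups, so the two trends combine.
S > O: they share group 16; the group trend gives S the larger value.
Ca > S: relative to S, both the across-period and down-group shifts push Ca's atomic radius up.
For reference (pm): O 63, S 103, Ca 171.
So from smallest to largest: O < S < Ca.

O < S < Ca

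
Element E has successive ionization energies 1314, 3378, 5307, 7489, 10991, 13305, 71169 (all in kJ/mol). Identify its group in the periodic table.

Group 16

Look for the largest jump between consecutive ionization energies: IE7/IE6 ≈ 5.3, far larger than any earlier ratio.
That jump marks the point where a core electron is being removed. So the atom has 6 valence electrons.
A main-group element with 6 valence electrons is in group 16.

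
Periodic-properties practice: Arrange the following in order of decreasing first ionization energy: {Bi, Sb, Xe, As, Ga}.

Xe, As, Sb, Bi, Ga

Ga is in period 4, group 13; As is in period 4, group 15; Sb is in period 5, group 15; Xe is in period 5, group 18; Bi is in period 6, group 15.
Across a period the outer electron is held more tightly (higher IE₁); down a group it sits in a higher shell, more shielded, and comes off more easily.
Neither a single period nor a single group — weigh both effects.
Bi > Ga: the two effects oppose for this pair; the across-period effect wins (703 vs 579 kJ/mol).
Sb > Bi: Sb sits above Bi in group 15, so the down-group effect alone puts Sb higher.
As > Sb: As sits above Sb in group 15, so the down-group effect alone puts As higher.
Xe > As: period and group pull opposite ways; the across-period shift dominates (1170 vs 947 kJ/mol).
Approximate values (kJ/mol): Ga 579, As 947, Sb 831, Xe 1170, Bi 703.
So from highest to lowest: Xe > As > Sb > Bi > Ga.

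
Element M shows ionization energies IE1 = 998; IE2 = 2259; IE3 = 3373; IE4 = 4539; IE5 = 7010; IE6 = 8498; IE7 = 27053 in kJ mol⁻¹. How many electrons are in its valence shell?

Look for the largest jump between consecutive ionization energies: IE7/IE6 ≈ 3.2, far larger than any earlier ratio.
That jump marks the point where a core electron is being removed. So the atom has 6 valence electrons.

6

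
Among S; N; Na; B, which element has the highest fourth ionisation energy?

B

After 3 electrons have been removed, what remains? S³⁺ still has 3 valence electrons; N³⁺ still has 2 valence electrons; Na³⁺ is already 2 electrons into the core; B³⁺ is the bare [He] core.
Breaking into a closed-shell core is much more expensive than removing a leftover valence electron — Na and B have the largest IE_4 here.
Valence configurations: S³⁺ [Ne]3s²3p¹, N³⁺ [He]2s².
Tabulated IE_4 (kJ/mol): S 4556, N 7475, Na 9543, B 25026.
So the fourth ionization energies run S < N < Na < B.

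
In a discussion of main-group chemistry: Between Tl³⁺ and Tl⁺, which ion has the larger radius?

Both ions have Z = 81 protons, but Tl³⁺ has lost more electrons, so its remaining electrons feel a larger effective nuclear charge per electron and are pulled in more tightly.
Higher positive charge → smaller ion, so Tl⁺ > Tl³⁺.

Tl⁺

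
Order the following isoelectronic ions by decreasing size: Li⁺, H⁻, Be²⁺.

All of these have 2 electrons, so size is governed by nuclear charge alone: the more protons, the stronger the pull on the same electron cloud, and the smaller the ion.
Nuclear charges: Be²⁺ (Z=4), Li⁺ (Z=3), H⁻ (Z=1).
Largest to smallest: H⁻ > Li⁺ > Be²⁺.

H⁻, Li⁺, Be²⁺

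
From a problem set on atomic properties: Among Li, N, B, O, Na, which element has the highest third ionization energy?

Li

Consider each +2 ion: Li²⁺ is already 1 electron into the core; N²⁺ still has 3 valence electrons; B²⁺ still has 1 valence electron; O²⁺ still has 4 valence electrons; Na²⁺ is already 1 electron into the core.
Breaking into a closed-shell core is much more expensive than removing a leftover valence electron — Na and Li have the largest IE_3 here.
Valence configurations: N²⁺ [He]2s²2p¹, B²⁺ [He]2s¹, O²⁺ [He]2s²2p².
The numbers (kJ/mol): Li 11815, N 4578, B 3660, O 5300, Na 6910.
So the third ionization energies run B < N < O < Na < Li.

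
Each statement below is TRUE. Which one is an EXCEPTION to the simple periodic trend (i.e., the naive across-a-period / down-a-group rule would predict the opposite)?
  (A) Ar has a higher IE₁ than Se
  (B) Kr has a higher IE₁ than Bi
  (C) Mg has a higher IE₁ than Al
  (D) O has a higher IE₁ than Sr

(C)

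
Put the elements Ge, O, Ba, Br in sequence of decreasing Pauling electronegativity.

O is in period 2, group 16; Ge is in period 4, group 14; Br is in period 4, group 17; Ba is in period 6, group 2.
EN rises left→right (higher Z_eff, smaller atoms) and falls top→bottom (larger, more shielded atoms).
Here both period and group differ, so the two effects have to be weighed against each other.
Ge > Ba: both effects reinforce here, so Ge is clearly the higher of the two.
Br > Ge: Br lies to the right of Ge in period 4, so the across-period effect alone puts Br higher.
O > Br: period and group pull opposite ways; the down-group shift dominates (3.44 vs 2.96).
Approximate values (Pauling): O 3.44, Ge 2.01, Br 2.96, Ba 0.89.
So from highest to lowest: O > Br > Ge > Ba.

O > Br > Ge > Ba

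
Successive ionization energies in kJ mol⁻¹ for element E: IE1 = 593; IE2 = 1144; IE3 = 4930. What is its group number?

Group 2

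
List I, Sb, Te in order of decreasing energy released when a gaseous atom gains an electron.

Sb is in period 5, group 15; Te is in period 5, group 16; I is in period 5, group 17.
Atoms with high Z_eff and room in the valence shell (especially the halogens) have the most exothermic electron affinities.
All lie in period 5, so electron affinity increases left to right.
So from highest to lowest: I > Te > Sb.

I > Te > Sb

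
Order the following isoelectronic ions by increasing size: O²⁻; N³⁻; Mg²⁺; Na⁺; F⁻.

All of these have 10 electrons, so size is governed by nuclear charge alone: the more protons, the stronger the pull on the same electron cloud, and the smaller the ion.
Nuclear charges: Mg²⁺ (Z=12), Na⁺ (Z=11), F⁻ (Z=9), O²⁻ (Z=8), N³⁻ (Z=7).
Smallest to largest: Mg²⁺ < Na⁺ < F⁻ < O²⁻ < N³⁻.

Mg²⁺ < Na⁺ < F⁻ < O²⁻ < N³⁻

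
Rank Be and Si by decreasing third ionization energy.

Be, Si

Consider each +2 ion: Be²⁺ is the bare [He] core; Si²⁺ still has 2 valence electrons.
Breaking into a closed-shell core is much more expensive than removing a leftover valence electron — Be has the largest IE_3 here.
Tabulated IE_3 (kJ/mol): Be 14849, Si 3232.
So the third ionization energies run Si < Be.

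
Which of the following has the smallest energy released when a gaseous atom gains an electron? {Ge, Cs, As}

Cs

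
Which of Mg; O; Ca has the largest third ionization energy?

After 2 electrons have been removed, what remains? Mg²⁺ is the bare [Ne] core; O²⁺ still has 4 valence electrons; Ca²⁺ is the bare [Ar] core.
Usually core removal costs more than valence removal, but here the competition is close: a tightly held n=2 valence electron can cost more to remove than an n=3 core electron, so the actual values have to decide it.
The numbers (kJ/mol): Mg 7733, O 5300, Ca 4912.
Overall IE_3 order: Ca < O < Mg.

Mg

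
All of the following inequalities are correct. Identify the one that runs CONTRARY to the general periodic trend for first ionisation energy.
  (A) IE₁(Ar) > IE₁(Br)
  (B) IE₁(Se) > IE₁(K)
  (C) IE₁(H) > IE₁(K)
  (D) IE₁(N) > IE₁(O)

(D)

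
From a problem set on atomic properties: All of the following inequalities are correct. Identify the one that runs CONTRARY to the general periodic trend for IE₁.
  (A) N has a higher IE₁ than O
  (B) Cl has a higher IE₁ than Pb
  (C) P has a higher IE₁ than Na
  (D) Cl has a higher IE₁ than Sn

The general trend: IE₁ increases across a period and decreases down a group.
(A) N (period 2, group 15) vs O (period 2, group 16): the stated order contradicts the simple trend.
(B) Cl (period 3, group 17) vs Pb (period 6, group 14): the stated order agrees with the simple trend.
(C) P (period 3, group 15) vs Na (period 3, group 1): the stated order agrees with the simple trend.
(D) Cl (period 3, group 17) vs Sn (period 5, group 14): the stated order agrees with the simple trend.
The exception is (A): pairing an electron in O's 2p⁴ costs repulsion energy, so O ionizes more easily than half-filled N (2p³).

(A)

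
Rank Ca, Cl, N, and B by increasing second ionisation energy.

Ca < Cl < B < N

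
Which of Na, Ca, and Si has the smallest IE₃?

Si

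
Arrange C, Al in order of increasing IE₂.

After 1 electron has been removed, what remains? C⁺ still has 3 valence electrons; Al⁺ still has 2 valence electrons.
All are still removing valence electrons, so compare the +1 ions as you would atoms: IE_2 generally rises across a period (higher Z_eff) and falls down a group (larger shell), subject to the usual subshell exceptions.
Valence configurations: C⁺ [He]2s²2p¹, Al⁺ [Ne]3s².
Tabulated IE_2 (kJ/mol): C 2353, Al 1817.
Hence IE_2: Al < C.

Al < C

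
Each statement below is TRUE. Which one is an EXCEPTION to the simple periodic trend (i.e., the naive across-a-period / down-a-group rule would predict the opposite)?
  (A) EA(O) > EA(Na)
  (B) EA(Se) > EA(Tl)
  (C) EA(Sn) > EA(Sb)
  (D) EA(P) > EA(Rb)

(C)

The general trend: electron affinity increases across a period and decreases down a group.
(A) O (period 2, group 16) vs Na (period 3, group 1): the stated order agrees with the simple trend.
(B) Se (period 4, group 16) vs Tl (period 6, group 13): the stated order agrees with the simple trend.
(C) Sn (period 5, group 14) vs Sb (period 5, group 15): the stated order contradicts the simple trend.
(D) P (period 3, group 15) vs Rb (period 5, group 1): the stated order agrees with the simple trend.
The exception is (C): adding an electron to Sb's half-filled 5p³ is unfavourable, so Sn has the more exothermic EA.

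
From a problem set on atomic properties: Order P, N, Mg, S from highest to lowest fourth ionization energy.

Mg > N > P > S

Consider each +3 ion: P³⁺ still has 2 valence electrons; N³⁺ still has 2 valence electrons; Mg³⁺ is already 1 electron into the core; S³⁺ still has 3 valence electrons.
Breaking into a closed-shell core is much more expensive than removing a leftover valence electron — Mg has the largest IE_4 here.
Valence configurations: P³⁺ [Ne]3s², N³⁺ [He]2s², S³⁺ [Ne]3s²3p¹.
S³⁺ loses a lone 3p electron whereas P³⁺ must break into a filled 3s² pair, so IE_4(P) > IE_4(S) even though S has the higher nuclear charge.
Approximate IE_4 values (kJ/mol): P 4964, N 7475, Mg 10543, S 4556.
Putting it together, IE_4: S < P < N < Mg.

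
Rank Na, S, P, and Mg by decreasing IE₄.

Mg > Na > P > S

Consider each +3 ion: Na³⁺ is already 2 electrons into the core; S³⁺ still has 3 valence electrons; P³⁺ still has 2 valence electrons; Mg³⁺ is already 1 electron into the core.
Pulling an electron out of a noble-gas core costs far more than removing a remaining valence electron, so Na and Mg sit at the high end of IE_4.
Valence configurations: S³⁺ [Ne]3s²3p¹, P³⁺ [Ne]3s².
S³⁺ loses a lone 3p electron whereas P³⁺ must break into a filled 3s² pair, so IE_4(P) > IE_4(S) even though S has the higher nuclear charge.
The numbers (kJ/mol): Na 9543, S 4556, P 4964, Mg 10543.
So the fourth ionization energies run S < P < Na < Mg.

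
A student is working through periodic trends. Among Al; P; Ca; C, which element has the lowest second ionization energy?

After 1 electron has been removed, what remains? Al⁺ still has 2 valence electrons; P⁺ still has 4 valence electrons; Ca⁺ still has 1 valence electron; C⁺ still has 3 valence electrons.
All are still removing valence electrons, so compare the +1 ions as you would atoms: IE_2 generally rises across a period (higher Z_eff) and falls down a group (larger shell), subject to the usual subshell exceptions.
Valence configurations: Al⁺ [Ne]3s², P⁺ [Ne]3s²3p², Ca⁺ [Ar]4s¹, C⁺ [He]2s²2p¹.
The numbers (kJ/mol): Al 1817, P 1907, Ca 1145, C 2353.
Hence IE_2: Ca < Al < P < C.

Ca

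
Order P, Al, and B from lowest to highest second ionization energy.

Consider each +1 ion: P⁺ still has 4 valence electrons; Al⁺ still has 2 valence electrons; B⁺ still has 2 valence electrons.
All are still removing valence electrons, so compare the +1 ions as you would atoms: IE_2 generally rises across a period (higher Z_eff) and falls down a group (larger shell), subject to the usual subshell exceptions.
Valence configurations: P⁺ [Ne]3s²3p², Al⁺ [Ne]3s², B⁺ [He]2s².
Approximate IE_2 values (kJ/mol): P 1907, Al 1817, B 2427.
Putting it together, IE_2: Al < P < B.

Al, P, B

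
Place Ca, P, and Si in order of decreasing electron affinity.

Si, P, Ca

Adding an electron releases more energy for atoms nearer the top right (short of the noble gases).
Neither a single period nor a single group — weigh both effects.
P > Ca: relative to Ca, both the across-period and down-group shifts push P's electron affinity up.
Si > P: this pair runs against the simple trend — see the exception note.
Note the exception: Si has a higher electron affinity than P, contrary to the simple trend — adding an electron to P's half-filled 3p³ is unfavourable, so Si (3p²) has the more exothermic EA.
Approximate values (kJ/mol): Si 134, P 72, Ca 2.
So from highest to lowest: Si > P > Ca.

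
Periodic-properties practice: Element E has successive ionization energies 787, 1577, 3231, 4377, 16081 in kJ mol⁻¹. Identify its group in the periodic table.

Group 14

Look for the largest jump between consecutive ionization energies: IE5/IE4 ≈ 3.7, far larger than any earlier ratio.
That jump marks the point where a core electron is being removed. So the atom has 4 valence electrons.
A main-group element with 4 valence electrons is in group 14.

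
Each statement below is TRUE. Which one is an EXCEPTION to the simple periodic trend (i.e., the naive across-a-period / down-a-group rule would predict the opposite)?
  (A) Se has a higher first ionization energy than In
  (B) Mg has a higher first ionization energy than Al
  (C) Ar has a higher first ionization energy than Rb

(B)

The general trend: first ionization energy increases across a period and decreases down a group.
(A) Se (period 4, group 16) vs In (period 5, group 13): the stated order agrees with the simple trend.
(B) Mg (period 3, group 2) vs Al (period 3, group 13): the stated order contradicts the simple trend.
(C) Ar (period 3, group 18) vs Rb (period 5, group 1): the stated order agrees with the simple trend.
The exception is (B): Al's single 3p electron is easier to remove than one from Mg's filled 3s².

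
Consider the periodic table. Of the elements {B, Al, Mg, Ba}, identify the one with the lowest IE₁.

Ba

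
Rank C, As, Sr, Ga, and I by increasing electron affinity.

C is in period 2, group 14; Ga is in period 4, group 13; As is in period 4, group 15; Sr is in period 5, group 2; I is in period 5, group 17.
Adding an electron releases more energy for atoms nearer the top right (short of the noble gases).
Here both period and group differ, so the two effects have to be weighed against each other.
Ga > Sr: both effects reinforce here, so Ga is clearly the higher of the two.
As > Ga: As lies to the right of Ga in period 4, so the across-period effect alone puts As higher.
C > As: the two effects oppose for this pair; the down-group effect wins (122 vs 78 kJ/mol).
I > C: the two effects oppose for this pair; the across-period effect wins (295 vs 122 kJ/mol).
Tabulated electron affinity (kJ/mol): C 122, Ga 29, As 78, Sr 5, I 295.
So from lowest to highest: Sr < Ga < As < C < I.

Sr < Ga < As < C < I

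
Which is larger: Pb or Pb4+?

Pb

Forming Pb4+ removes 4 electrons from Pb. Fewer electrons for the same nuclear charge means less shielding and a higher Z_eff on the remaining electrons.
A cation is smaller than its parent atom: Pb4+ < Pb.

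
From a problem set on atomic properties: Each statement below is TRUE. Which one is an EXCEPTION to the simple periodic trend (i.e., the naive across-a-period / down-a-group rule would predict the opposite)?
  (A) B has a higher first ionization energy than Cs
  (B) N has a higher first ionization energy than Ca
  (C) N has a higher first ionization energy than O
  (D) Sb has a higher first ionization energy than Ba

(C)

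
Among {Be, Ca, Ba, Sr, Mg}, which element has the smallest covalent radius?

Be

Be is in period 2, group 2; Mg is in period 3, group 2; Ca is in period 4, group 2; Sr is in period 5, group 2; Ba is in period 6, group 2.
Moving right in a period, electrons are added to the same shell under a stronger nuclear pull, so atoms get smaller; moving down, a new shell is opened and atoms get larger.
All are in group 2, so atomic radius increases down the group.
The smallest covalent radius among these belongs to Be.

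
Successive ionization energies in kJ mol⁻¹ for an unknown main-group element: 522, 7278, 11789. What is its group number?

Group 1

Look for the largest jump between consecutive ionization energies: IE2/IE1 ≈ 13.9, far larger than any earlier ratio.
That jump marks the point where a core electron is being removed. So the atom has 1 valence electron.
A main-group element with 1 valence electron is in group 1.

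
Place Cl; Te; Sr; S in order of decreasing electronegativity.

Cl, S, Te, Sr

Electronegativity increases across a period and decreases down a group, tracking effective nuclear charge and atomic size.
Neither a single period nor a single group — weigh both effects.
Te > Sr: both are in period 5; the period trend gives Te the larger value.
S > Te: they share group 16; the group trend gives S the larger value.
Cl > S: Cl lies to the right of S in period 3, so the across-period effect alone puts Cl higher.
For reference (Pauling): S 2.58, Cl 3.16, Sr 0.95, Te 2.10.
So from highest to lowest: Cl > S > Te > Sr.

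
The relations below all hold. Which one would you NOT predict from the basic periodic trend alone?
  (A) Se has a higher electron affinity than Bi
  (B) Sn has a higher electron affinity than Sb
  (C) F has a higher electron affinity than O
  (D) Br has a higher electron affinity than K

The general trend: electron affinity increases across a period and decreases down a group.
(A) Se (period 4, group 16) vs Bi (period 6, group 15): the stated order agrees with the simple trend.
(B) Sn (period 5, group 14) vs Sb (period 5, group 15): the stated order contradicts the simple trend.
(C) F (period 2, group 17) vs O (period 2, group 16): the stated order agrees with the simple trend.
(D) Br (period 4, group 17) vs K (period 4, group 1): the stated order agrees with the simple trend.
The exception is (B): adding an electron to Sb's half-filled 5p³ is unfavourable, so Sn has the more exothermic EA.

(B)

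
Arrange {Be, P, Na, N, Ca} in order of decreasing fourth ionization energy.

Be > Na > N > Ca > P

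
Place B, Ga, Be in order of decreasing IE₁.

IE₁ increases left→right with effective nuclear charge and decreases top→bottom as the valence shell moves farther out.
These span different periods and groups, so the two trends combine.
B > Ga: B sits above Ga in group 13, so the down-group effect alone puts B higher.
Be > B: this pair runs against the simple trend — see the exception note.
Note the exception: Be has a higher first ionization energy than B, contrary to the simple trend — removing B's lone 2p electron is easier than breaking Be's filled 2s².
Approximate values (kJ/mol): Be 900, B 801, Ga 579.
So from highest to lowest: Be > B > Ga.

Be > B > Ga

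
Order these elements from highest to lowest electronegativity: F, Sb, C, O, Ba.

F > O > C > Sb > Ba

C is in period 2, group 14; O is in period 2, group 16; F is in period 2, group 17; Sb is in period 5, group 15; Ba is in period 6, group 2.
Atoms toward the upper right of the periodic table pull bonding electrons most strongly.
Neither a single period nor a single group — weigh both effects.
Sb > Ba: both effects reinforce here, so Sb is clearly the higher of the two.
C > Sb: period and group pull opposite ways; the down-group shift dominates (2.55 vs 2.05).
O > C: O lies to the right of C in period 2, so the across-period effect alone puts O higher.
F > O: both are in period 2; the period trend gives F the larger value.
Approximate values (Pauling): C 2.55, O 3.44, F 3.98, Sb 2.05, Ba 0.89.
So from highest to lowest: F > O > C > Sb > Ba.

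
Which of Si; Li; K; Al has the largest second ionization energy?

Consider each +1 ion: Si⁺ still has 3 valence electrons; Li⁺ is the bare [He] core; K⁺ is the bare [Ar] core; Al⁺ still has 2 valence electrons.
Pulling an electron out of a noble-gas core costs far more than removing a remaining valence electron, so K and Li sit at the high end of IE_2.
Valence configurations: Si⁺ [Ne]3s²3p¹, Al⁺ [Ne]3s².
Si⁺ loses a lone 3p electron whereas Al⁺ must break into a filled 3s² pair, so IE_2(Al) > IE_2(Si) even though Si has the higher nuclear charge.
Approximate IE_2 values (kJ/mol): Si 1577, Li 7298, K 3052, Al 1817.
Overall IE_2 order: Si < Al < K < Li.

Li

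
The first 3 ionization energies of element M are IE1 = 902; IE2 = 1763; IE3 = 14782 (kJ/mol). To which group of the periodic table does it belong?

Group 2

Look for the largest jump between consecutive ionization energies: IE3/IE2 ≈ 8.4, far larger than any earlier ratio.
That jump marks the point where a core electron is being removed. So the atom has 2 valence electrons.
A main-group element with 2 valence electrons is in group 2.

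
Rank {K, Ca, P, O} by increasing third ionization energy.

P < K < Ca < O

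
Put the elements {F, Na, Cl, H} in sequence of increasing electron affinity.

Na < H < F < Cl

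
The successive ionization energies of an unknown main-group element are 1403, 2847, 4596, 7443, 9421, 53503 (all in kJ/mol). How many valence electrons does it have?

5

Look for the largest jump between consecutive ionization energies: IE6/IE5 ≈ 5.7, far larger than any earlier ratio.
That jump marks the point where a core electron is being removed. So the atom has 5 valence electrons.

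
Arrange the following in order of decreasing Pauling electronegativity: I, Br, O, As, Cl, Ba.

O > Cl > Br > I > As > Ba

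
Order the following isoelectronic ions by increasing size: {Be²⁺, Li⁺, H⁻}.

Be²⁺, Li⁺, H⁻

All of these have 2 electrons, so size is governed by nuclear charge alone: the more protons, the stronger the pull on the same electron cloud, and the smaller the ion.
Nuclear charges: Be²⁺ (Z=4), Li⁺ (Z=3), H⁻ (Z=1).
Smallest to largest: Be²⁺ < Li⁺ < H⁻.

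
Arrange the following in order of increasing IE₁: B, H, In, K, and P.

K < In < B < P < H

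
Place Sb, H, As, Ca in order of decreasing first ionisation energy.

Removing the outermost electron gets harder across a period and easier down a group.
Here both period and group differ, so the two effects have to be weighed against each other.
Sb > Ca: period and group pull opposite ways; the across-period shift dominates (831 vs 590 kJ/mol).
As > Sb: they share group 15; the group trend gives As the larger value.
H > As: the two effects oppose for this pair; the down-group effect wins (1312 vs 947 kJ/mol).
Approximate values (kJ/mol): H 1312, Ca 590, As 947, Sb 831.
So from highest to lowest: H > As > Sb > Ca.

H > As > Sb > Ca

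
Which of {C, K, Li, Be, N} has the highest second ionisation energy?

Consider each +1 ion: C⁺ still has 3 valence electrons; K⁺ is the bare [Ar] core; Li⁺ is the bare [He] core; Be⁺ still has 1 valence electron; N⁺ still has 4 valence electrons.
Pulling an electron out of a noble-gas core costs far more than removing a remaining valence electron, so K and Li sit at the high end of IE_2.
Valence configurations: C⁺ [He]2s²2p¹, Be⁺ [He]2s¹, N⁺ [He]2s²2p².
Tabulated IE_2 (kJ/mol): C 2353, K 3052, Li 7298, Be 1757, N 2856.
Hence IE_2: Be < C < N < K < Li.

Li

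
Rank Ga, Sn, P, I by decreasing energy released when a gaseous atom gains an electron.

I > Sn > P > Ga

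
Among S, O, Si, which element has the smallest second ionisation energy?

Si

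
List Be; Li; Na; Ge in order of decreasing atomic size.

Across a period the added protons contract the valence shell; down a group each new principal shell makes the atom larger.
Neither a single period nor a single group — weigh both effects.
Ge > Be: period and group pull opposite ways; the down-group shift dominates (121 vs 102 pm).
Li > Ge: the two effects oppose for this pair; the across-period effect wins (133 vs 121 pm).
Na > Li: Na sits below Li in group 1, so the down-group effect alone puts Na larger.
For reference (pm): Li 133, Be 102, Na 155, Ge 121.
So from largest to smallest: Na > Li > Ge > Be.

Na > Li > Ge > Be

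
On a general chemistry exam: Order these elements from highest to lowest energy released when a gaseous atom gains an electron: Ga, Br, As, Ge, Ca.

Ca is in period 4, group 2; Ga is in period 4, group 13; Ge is in period 4, group 14; As is in period 4, group 15; Br is in period 4, group 17.
Atoms with high Z_eff and room in the valence shell (especially the halogens) have the most exothermic electron affinities.
All lie in period 4; the across-period trend (electron affinity increases left to right) applies, with the exception below.
Note the exception: Ge has a higher electron affinity than As, contrary to the simple trend — adding an electron to As's half-filled 4p³ is unfavourable, so Ge (4p²) has the more exothermic EA.
Tabulated electron affinity (kJ/mol): Ca 2, Ga 29, Ge 119, As 78, Br 325.
So from highest to lowest: Br > Ge > As > Ga > Ca.

Br > Ge > As > Ga > Ca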